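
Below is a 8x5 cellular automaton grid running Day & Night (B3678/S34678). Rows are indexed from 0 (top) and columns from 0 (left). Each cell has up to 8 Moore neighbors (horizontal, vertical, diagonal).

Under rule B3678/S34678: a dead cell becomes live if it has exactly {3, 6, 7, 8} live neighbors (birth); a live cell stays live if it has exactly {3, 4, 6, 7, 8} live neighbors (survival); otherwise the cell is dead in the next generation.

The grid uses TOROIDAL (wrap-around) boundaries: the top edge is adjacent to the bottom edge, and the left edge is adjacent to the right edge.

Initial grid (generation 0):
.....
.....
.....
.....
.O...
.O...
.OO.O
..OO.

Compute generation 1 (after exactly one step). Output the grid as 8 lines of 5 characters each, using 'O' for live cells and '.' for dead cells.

Simulating step by step:
Generation 0 (given above): 7 live cells
Generation 1: 7 live cells
(generation 1 grid is the final answer)

Answer: .....
.....
.....
.....
.....
.O...
OOO..
.OOO.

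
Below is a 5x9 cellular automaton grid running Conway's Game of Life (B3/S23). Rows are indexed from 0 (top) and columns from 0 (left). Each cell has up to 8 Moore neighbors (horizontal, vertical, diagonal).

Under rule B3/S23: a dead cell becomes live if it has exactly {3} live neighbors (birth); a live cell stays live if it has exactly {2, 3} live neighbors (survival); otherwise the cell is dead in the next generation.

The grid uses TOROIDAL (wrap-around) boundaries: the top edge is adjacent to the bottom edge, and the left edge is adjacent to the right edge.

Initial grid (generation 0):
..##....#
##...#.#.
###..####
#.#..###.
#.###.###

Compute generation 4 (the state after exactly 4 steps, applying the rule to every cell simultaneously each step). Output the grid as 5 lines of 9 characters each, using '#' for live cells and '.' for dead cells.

Answer: ....##...
.....##..
...#.##..
...###...
.........

Derivation:
Simulating step by step:
Generation 0 (given above): 26 live cells
Generation 1: 8 live cells
.....#...
...###...
..#.#....
.........
#...#....
Generation 2: 7 live cells
...#.#...
...#.#...
....##...
...#.....
.........
Generation 3: 7 live cells
.........
...#.##..
...#.#...
....#....
....#....
Generation 4: 10 live cells
(generation 4 grid is the final answer)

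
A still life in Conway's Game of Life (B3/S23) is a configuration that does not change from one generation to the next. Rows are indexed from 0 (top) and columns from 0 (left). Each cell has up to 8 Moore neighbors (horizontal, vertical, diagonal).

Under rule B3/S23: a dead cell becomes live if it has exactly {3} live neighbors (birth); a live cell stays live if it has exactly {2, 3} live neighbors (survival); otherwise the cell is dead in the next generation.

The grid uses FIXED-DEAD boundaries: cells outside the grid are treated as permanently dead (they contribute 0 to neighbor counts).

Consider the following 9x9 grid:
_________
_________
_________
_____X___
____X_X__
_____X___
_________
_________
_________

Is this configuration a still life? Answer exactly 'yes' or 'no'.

Answer: yes

Derivation:
Compute generation 1 and compare to generation 0 (given above):
Generation 1:
_________
_________
_________
_____X___
____X_X__
_____X___
_________
_________
_________
The grids are IDENTICAL -> still life.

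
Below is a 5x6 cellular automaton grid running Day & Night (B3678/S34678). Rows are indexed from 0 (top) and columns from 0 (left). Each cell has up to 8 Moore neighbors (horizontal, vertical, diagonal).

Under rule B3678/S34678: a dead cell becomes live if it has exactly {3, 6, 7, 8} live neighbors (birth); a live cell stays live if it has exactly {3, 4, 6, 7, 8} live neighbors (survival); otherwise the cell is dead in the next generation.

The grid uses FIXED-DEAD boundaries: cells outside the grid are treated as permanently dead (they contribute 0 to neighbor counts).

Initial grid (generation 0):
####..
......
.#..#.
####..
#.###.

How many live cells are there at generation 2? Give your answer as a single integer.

Answer: 6

Derivation:
Simulating step by step:
Generation 0 (given above): 14 live cells
Generation 1: 8 live cells
......
#..#..
##.#..
#.....
..##..
Generation 2: 6 live cells
......
.##...
###...
...#..
......
Population at generation 2: 6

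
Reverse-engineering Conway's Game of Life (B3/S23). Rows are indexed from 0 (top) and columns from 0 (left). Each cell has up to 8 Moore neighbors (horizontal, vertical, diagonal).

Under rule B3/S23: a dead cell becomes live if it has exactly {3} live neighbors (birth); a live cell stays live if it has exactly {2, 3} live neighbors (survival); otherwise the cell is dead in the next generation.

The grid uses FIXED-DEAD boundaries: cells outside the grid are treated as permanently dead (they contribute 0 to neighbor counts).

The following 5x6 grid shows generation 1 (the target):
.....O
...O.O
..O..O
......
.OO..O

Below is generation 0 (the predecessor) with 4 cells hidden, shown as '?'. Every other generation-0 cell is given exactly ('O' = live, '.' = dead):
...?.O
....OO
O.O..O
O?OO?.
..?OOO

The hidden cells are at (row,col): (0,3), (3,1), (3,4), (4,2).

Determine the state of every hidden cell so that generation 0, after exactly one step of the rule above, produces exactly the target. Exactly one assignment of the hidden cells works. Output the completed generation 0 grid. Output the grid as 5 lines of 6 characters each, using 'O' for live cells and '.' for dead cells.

Answer: ...O.O
....OO
O.O..O
O.OOO.
..OOOO

Derivation:
Hidden generation-0 cells (in order): (0,3), (3,1), (3,4), (4,2).
A hidden cell only influences target cells in its own 3x3 neighborhood. Try each of the 2^4 = 16 assignments, step the completed generation 0 forward once under B3/S23, and compare with the target:
  (0,3)=. (3,1)=. (3,4)=. (4,2)=. -> step gives (0,4)='O' but target has '.' -> reject
  (0,3)=. (3,1)=. (3,4)=. (4,2)=O -> step gives (0,4)='O' but target has '.' -> reject
  (0,3)=. (3,1)=. (3,4)=O (4,2)=. -> step gives (0,4)='O' but target has '.' -> reject
  (0,3)=. (3,1)=. (3,4)=O (4,2)=O -> step gives (0,4)='O' but target has '.' -> reject
  (0,3)=. (3,1)=O (3,4)=. (4,2)=. -> step gives (0,4)='O' but target has '.' -> reject
  (0,3)=. (3,1)=O (3,4)=. (4,2)=O -> step gives (0,4)='O' but target has '.' -> reject
  (0,3)=. (3,1)=O (3,4)=O (4,2)=. -> step gives (0,4)='O' but target has '.' -> reject
  (0,3)=. (3,1)=O (3,4)=O (4,2)=O -> step gives (0,4)='O' but target has '.' -> reject
  (0,3)=O (3,1)=. (3,4)=. (4,2)=. -> step gives (3,2)='O' but target has '.' -> reject
  (0,3)=O (3,1)=. (3,4)=. (4,2)=O -> step gives (3,5)='O' but target has '.' -> reject
  (0,3)=O (3,1)=. (3,4)=O (4,2)=. -> step gives (3,2)='O' but target has '.' -> reject
  (0,3)=O (3,1)=. (3,4)=O (4,2)=O -> step reproduces the target at every cell -> ACCEPT
  (0,3)=O (3,1)=O (3,4)=. (4,2)=. -> step gives (2,0)='O' but target has '.' -> reject
  (0,3)=O (3,1)=O (3,4)=. (4,2)=O -> step gives (2,0)='O' but target has '.' -> reject
  (0,3)=O (3,1)=O (3,4)=O (4,2)=. -> step gives (2,0)='O' but target has '.' -> reject
  (0,3)=O (3,1)=O (3,4)=O (4,2)=O -> step gives (2,0)='O' but target has '.' -> reject
Unique solution: (0,3)=live, (3,1)=dead, (3,4)=live, (4,2)=live.
Check: live-neighbor counts of every cell in the completed generation 0:
001142
122343
142553
154654
133542
Applying B3/S23 to generation 0 with these counts gives:
.....O
...O.O
..O..O
......
.OO..O
which matches the target exactly.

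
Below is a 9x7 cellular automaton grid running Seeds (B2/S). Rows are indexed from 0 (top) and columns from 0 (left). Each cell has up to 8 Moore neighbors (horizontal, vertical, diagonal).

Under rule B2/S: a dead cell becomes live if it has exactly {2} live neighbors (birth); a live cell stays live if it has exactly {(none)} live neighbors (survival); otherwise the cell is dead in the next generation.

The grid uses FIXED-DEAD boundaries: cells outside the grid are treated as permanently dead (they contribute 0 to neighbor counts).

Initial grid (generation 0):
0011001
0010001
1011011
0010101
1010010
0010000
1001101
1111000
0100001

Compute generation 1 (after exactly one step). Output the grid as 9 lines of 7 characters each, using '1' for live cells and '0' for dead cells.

Simulating step by step:
Generation 0 (given above): 27 live cells
Generation 1: 10 live cells
(generation 1 grid is the final answer)

Answer: 0100010
0000000
0000000
1000000
0000101
1000001
0000010
0000001
0001000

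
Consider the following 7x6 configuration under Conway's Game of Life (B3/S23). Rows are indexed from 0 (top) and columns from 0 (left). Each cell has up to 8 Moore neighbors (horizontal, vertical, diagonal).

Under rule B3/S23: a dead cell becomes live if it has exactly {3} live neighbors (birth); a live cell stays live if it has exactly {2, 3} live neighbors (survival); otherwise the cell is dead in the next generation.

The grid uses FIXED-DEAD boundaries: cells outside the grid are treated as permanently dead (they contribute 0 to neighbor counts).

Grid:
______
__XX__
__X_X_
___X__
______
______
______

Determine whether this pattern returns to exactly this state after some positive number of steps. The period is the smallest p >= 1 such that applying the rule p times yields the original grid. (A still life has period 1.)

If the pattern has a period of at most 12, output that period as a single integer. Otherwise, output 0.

Simulating and comparing each generation to the original:
Gen 0 (original, given above): 5 live cells
Gen 1: 5 live cells, MATCHES original -> period = 1

Answer: 1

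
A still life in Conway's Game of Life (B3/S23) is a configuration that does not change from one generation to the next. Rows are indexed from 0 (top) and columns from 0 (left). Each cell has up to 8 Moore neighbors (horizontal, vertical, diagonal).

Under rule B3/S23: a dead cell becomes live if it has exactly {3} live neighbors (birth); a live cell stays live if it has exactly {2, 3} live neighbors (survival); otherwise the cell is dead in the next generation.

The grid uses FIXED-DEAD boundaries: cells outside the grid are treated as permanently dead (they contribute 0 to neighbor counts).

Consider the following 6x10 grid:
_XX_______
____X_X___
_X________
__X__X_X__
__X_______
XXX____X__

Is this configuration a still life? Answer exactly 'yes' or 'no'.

Compute generation 1 and compare to generation 0 (given above):
Generation 1:
__________
_XX_______
_____XX___
_XX_______
__XX__X___
_XX_______
Cell (0,1) differs: gen0=1 vs gen1=0 -> NOT a still life.

Answer: no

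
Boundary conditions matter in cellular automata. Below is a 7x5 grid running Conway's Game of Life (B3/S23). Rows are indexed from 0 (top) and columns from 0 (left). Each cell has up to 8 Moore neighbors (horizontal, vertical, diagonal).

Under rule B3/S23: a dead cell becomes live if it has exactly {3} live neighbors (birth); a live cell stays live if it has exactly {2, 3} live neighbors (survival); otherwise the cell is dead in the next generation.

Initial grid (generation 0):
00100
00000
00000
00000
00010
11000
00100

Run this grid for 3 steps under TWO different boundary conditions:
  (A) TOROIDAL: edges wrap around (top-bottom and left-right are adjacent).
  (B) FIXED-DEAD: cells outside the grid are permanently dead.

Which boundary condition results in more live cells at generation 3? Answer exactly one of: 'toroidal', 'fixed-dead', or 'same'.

Under TOROIDAL boundary, generation 3:
00000
00000
00000
00000
00000
01100
01100
Population = 4

Under FIXED-DEAD boundary, generation 3:
00000
00000
00000
00000
00000
01100
01100
Population = 4

Comparison: toroidal=4, fixed-dead=4 -> same

Answer: same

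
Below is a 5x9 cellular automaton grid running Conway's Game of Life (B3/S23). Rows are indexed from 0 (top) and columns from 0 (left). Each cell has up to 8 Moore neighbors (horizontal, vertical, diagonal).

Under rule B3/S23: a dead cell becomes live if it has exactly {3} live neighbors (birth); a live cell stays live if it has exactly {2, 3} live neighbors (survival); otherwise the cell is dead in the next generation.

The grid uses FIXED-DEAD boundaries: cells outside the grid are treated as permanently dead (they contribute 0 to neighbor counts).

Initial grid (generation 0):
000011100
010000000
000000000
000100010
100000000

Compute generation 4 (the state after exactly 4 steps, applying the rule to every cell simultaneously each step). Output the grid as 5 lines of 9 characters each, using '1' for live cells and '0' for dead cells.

Simulating step by step:
Generation 0 (given above): 7 live cells
Generation 1: 2 live cells
000001000
000001000
000000000
000000000
000000000
Generation 2: 0 live cells
000000000
000000000
000000000
000000000
000000000
Generation 3: 0 live cells
000000000
000000000
000000000
000000000
000000000
Generation 4: 0 live cells
(generation 4 grid is the final answer)

Answer: 000000000
000000000
000000000
000000000
000000000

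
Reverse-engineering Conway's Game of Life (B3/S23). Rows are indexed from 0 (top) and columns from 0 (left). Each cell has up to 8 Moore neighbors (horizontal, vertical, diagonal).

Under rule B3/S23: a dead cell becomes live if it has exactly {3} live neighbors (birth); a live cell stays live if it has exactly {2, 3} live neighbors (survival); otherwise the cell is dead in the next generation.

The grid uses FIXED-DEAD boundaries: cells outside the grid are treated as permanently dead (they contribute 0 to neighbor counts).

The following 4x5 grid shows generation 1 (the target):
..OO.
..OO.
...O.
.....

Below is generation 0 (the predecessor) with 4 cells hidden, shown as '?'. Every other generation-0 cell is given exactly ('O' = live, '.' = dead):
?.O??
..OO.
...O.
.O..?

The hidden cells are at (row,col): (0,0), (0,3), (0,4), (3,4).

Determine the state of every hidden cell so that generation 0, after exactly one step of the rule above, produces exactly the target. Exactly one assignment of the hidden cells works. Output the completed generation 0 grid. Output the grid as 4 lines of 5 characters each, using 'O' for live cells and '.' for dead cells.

Answer: ..O..
..OO.
...O.
.O...

Derivation:
Hidden generation-0 cells (in order): (0,0), (0,3), (0,4), (3,4).
A hidden cell only influences target cells in its own 3x3 neighborhood. Try each of the 2^4 = 16 assignments, step the completed generation 0 forward once under B3/S23, and compare with the target:
  (0,0)=. (0,3)=. (0,4)=. (3,4)=. -> step reproduces the target at every cell -> ACCEPT
  (0,0)=. (0,3)=. (0,4)=. (3,4)=O -> step gives (2,4)='O' but target has '.' -> reject
  (0,0)=. (0,3)=. (0,4)=O (3,4)=. -> step gives (0,3)='.' but target has 'O' -> reject
  (0,0)=. (0,3)=. (0,4)=O (3,4)=O -> step gives (0,3)='.' but target has 'O' -> reject
  (0,0)=. (0,3)=O (0,4)=. (3,4)=. -> step gives (1,2)='.' but target has 'O' -> reject
  (0,0)=. (0,3)=O (0,4)=. (3,4)=O -> step gives (1,2)='.' but target has 'O' -> reject
  (0,0)=. (0,3)=O (0,4)=O (3,4)=. -> step gives (0,3)='.' but target has 'O' -> reject
  (0,0)=. (0,3)=O (0,4)=O (3,4)=O -> step gives (0,3)='.' but target has 'O' -> reject
  (0,0)=O (0,3)=. (0,4)=. (3,4)=. -> step gives (0,1)='O' but target has '.' -> reject
  (0,0)=O (0,3)=. (0,4)=. (3,4)=O -> step gives (0,1)='O' but target has '.' -> reject
  (0,0)=O (0,3)=. (0,4)=O (3,4)=. -> step gives (0,1)='O' but target has '.' -> reject
  (0,0)=O (0,3)=. (0,4)=O (3,4)=O -> step gives (0,1)='O' but target has '.' -> reject
  (0,0)=O (0,3)=O (0,4)=. (3,4)=. -> step gives (0,1)='O' but target has '.' -> reject
  (0,0)=O (0,3)=O (0,4)=. (3,4)=O -> step gives (0,1)='O' but target has '.' -> reject
  (0,0)=O (0,3)=O (0,4)=O (3,4)=. -> step gives (0,1)='O' but target has '.' -> reject
  (0,0)=O (0,3)=O (0,4)=O (3,4)=O -> step gives (0,1)='O' but target has '.' -> reject
Unique solution: (0,0)=dead, (0,3)=dead, (0,4)=dead, (3,4)=dead.
Check: live-neighbor counts of every cell in the completed generation 0:
02231
02332
12422
10211
Applying B3/S23 to generation 0 with these counts gives:
..OO.
..OO.
...O.
.....
which matches the target exactly.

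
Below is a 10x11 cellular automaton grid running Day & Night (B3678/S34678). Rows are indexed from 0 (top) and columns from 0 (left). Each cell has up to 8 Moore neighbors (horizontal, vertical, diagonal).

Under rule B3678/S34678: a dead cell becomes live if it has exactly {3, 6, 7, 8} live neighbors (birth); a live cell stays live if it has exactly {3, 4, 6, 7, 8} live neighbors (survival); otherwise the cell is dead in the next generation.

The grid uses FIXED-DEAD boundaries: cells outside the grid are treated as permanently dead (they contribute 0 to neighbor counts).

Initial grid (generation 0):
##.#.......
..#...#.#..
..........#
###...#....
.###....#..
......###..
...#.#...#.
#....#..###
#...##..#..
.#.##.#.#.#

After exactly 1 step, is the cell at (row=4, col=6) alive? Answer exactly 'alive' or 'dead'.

Simulating step by step:
Generation 0 (given above): 36 live cells
Generation 1: 34 live cells
..#........
.#.........
..#....#...
.###.......
###...#....
...##..###.
....#....##
.....##.##.
.#.####.###
....#..#.#.

Cell (4,6) at generation 1: 1 -> alive

Answer: alive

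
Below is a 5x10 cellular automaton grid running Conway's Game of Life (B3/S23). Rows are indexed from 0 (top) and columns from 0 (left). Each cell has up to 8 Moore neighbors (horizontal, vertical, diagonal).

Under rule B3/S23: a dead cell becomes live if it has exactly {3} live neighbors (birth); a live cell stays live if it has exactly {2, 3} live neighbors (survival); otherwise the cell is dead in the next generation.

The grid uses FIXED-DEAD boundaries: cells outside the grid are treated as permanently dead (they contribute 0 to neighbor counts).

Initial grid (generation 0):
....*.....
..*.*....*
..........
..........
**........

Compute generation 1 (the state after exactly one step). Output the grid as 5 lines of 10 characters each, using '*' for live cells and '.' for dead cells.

Simulating step by step:
Generation 0 (given above): 6 live cells
Generation 1: 2 live cells
(generation 1 grid is the final answer)

Answer: ...*......
...*......
..........
..........
..........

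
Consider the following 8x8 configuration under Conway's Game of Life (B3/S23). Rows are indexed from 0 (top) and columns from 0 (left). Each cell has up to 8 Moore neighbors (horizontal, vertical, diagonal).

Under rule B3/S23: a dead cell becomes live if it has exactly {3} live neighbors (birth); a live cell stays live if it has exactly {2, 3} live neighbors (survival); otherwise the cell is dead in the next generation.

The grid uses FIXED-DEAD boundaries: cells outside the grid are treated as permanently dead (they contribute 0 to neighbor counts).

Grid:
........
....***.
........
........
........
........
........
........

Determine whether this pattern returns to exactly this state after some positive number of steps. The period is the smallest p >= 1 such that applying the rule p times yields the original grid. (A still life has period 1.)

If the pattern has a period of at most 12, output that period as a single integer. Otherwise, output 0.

Answer: 2

Derivation:
Simulating and comparing each generation to the original:
Gen 0 (original, given above): 3 live cells
Gen 1: 3 live cells, differs from original
Gen 2: 3 live cells, MATCHES original -> period = 2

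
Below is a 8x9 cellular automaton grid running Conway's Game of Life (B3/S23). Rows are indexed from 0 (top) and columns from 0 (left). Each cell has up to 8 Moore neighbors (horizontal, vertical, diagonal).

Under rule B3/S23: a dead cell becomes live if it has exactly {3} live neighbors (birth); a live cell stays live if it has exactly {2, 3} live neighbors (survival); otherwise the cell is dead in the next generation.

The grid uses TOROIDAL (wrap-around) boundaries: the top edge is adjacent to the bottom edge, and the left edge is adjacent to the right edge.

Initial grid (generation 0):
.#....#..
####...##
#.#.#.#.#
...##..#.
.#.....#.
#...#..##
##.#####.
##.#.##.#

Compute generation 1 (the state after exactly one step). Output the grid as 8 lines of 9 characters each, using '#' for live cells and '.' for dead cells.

Answer: ...####..
...#.##..
....###..
########.
#..##.##.
..###....
...#.....
...#....#

Derivation:
Simulating step by step:
Generation 0 (given above): 35 live cells
Generation 1: 29 live cells
(generation 1 grid is the final answer)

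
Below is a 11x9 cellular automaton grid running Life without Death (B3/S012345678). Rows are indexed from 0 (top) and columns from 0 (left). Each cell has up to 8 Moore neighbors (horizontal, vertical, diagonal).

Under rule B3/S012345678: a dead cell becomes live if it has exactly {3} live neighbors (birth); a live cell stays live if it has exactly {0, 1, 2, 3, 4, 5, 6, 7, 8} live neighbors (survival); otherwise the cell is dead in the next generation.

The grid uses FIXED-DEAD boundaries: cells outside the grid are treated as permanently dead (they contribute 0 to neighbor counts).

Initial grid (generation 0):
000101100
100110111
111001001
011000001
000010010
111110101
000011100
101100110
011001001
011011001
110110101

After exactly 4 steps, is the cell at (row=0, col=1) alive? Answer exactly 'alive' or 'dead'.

Simulating step by step:
Generation 0 (given above): 49 live cells
Generation 1: 61 live cells
000101100
100110111
111011101
111100011
100011011
111110101
100011100
101100110
111001001
011011101
110110111
Generation 2: 61 live cells
000101100
100110111
111011101
111100011
100011011
111110101
100011100
101100110
111001001
011011101
110110111
Generation 3: 61 live cells
000101100
100110111
111011101
111100011
100011011
111110101
100011100
101100110
111001001
011011101
110110111
Generation 4: 61 live cells
000101100
100110111
111011101
111100011
100011011
111110101
100011100
101100110
111001001
011011101
110110111

Cell (0,1) at generation 4: 0 -> dead

Answer: dead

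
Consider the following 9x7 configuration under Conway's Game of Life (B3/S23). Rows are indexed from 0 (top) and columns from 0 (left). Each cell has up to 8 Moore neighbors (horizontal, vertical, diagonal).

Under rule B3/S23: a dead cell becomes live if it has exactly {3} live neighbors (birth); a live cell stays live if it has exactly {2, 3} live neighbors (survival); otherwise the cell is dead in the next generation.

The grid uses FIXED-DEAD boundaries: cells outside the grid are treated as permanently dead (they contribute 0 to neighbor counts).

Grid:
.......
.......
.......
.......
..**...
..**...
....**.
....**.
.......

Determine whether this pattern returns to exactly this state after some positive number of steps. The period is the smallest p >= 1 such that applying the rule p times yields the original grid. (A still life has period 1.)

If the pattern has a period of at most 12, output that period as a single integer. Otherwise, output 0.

Simulating and comparing each generation to the original:
Gen 0 (original, given above): 8 live cells
Gen 1: 6 live cells, differs from original
Gen 2: 8 live cells, MATCHES original -> period = 2

Answer: 2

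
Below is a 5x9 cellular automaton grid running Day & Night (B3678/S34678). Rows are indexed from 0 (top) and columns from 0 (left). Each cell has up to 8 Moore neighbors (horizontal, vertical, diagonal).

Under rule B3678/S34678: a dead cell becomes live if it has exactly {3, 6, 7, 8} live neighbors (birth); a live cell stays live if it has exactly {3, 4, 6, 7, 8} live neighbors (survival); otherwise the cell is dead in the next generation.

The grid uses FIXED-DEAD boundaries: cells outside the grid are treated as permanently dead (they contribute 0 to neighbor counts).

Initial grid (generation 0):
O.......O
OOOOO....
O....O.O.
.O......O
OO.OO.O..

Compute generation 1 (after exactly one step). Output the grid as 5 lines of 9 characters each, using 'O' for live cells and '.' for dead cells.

Answer: ..OO.....
OO.......
O..OO....
.OO.OOOO.
..O......

Derivation:
Simulating step by step:
Generation 0 (given above): 17 live cells
Generation 1: 14 live cells
(generation 1 grid is the final answer)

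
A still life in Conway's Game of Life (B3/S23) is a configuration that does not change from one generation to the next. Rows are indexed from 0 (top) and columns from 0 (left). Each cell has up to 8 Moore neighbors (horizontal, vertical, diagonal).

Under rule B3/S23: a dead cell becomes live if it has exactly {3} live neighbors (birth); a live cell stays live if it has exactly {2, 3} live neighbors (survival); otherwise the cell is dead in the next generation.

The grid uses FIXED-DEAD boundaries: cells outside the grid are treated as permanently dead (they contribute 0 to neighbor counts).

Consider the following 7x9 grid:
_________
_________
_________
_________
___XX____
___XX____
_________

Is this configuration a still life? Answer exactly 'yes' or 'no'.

Compute generation 1 and compare to generation 0 (given above):
Generation 1:
_________
_________
_________
_________
___XX____
___XX____
_________
The grids are IDENTICAL -> still life.

Answer: yes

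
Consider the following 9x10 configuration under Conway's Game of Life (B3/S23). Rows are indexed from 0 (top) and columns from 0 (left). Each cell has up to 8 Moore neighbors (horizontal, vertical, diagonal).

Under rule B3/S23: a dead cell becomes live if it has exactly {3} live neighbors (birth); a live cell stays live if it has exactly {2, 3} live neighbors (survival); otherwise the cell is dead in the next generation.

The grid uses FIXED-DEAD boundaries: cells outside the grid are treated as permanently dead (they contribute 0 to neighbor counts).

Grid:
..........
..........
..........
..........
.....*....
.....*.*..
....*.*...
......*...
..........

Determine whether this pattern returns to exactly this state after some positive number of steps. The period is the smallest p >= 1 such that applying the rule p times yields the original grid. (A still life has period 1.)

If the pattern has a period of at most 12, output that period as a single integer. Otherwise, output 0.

Simulating and comparing each generation to the original:
Gen 0 (original, given above): 6 live cells
Gen 1: 6 live cells, differs from original
Gen 2: 6 live cells, MATCHES original -> period = 2

Answer: 2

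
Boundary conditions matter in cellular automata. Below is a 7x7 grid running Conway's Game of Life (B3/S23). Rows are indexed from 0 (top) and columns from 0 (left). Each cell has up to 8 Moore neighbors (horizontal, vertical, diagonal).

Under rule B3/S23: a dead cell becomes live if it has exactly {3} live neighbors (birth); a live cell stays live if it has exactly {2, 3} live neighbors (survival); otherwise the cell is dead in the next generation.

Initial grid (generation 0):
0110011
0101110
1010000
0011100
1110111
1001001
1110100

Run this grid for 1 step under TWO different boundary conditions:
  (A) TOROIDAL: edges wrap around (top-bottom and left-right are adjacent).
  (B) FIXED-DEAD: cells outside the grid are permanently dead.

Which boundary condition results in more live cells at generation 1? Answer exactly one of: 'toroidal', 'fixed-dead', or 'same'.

Under TOROIDAL boundary, generation 1:
0000001
0001110
0000010
0000100
0000000
0000000
0000100
Population = 7

Under FIXED-DEAD boundary, generation 1:
0111011
1001111
0000010
1000100
1000001
0000001
1111000
Population = 20

Comparison: toroidal=7, fixed-dead=20 -> fixed-dead

Answer: fixed-dead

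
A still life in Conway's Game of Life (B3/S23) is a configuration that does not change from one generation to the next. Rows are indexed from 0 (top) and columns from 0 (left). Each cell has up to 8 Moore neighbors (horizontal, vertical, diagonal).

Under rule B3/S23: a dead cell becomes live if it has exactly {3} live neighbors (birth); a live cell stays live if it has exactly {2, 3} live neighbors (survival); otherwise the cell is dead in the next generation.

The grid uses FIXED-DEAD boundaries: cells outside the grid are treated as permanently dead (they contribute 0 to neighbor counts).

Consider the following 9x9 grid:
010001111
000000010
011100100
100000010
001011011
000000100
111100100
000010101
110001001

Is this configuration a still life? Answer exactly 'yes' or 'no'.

Answer: no

Derivation:
Compute generation 1 and compare to generation 0 (given above):
Generation 1:
000000111
010001001
011000110
000011011
000001011
000010100
011100100
000110100
000001010
Cell (0,1) differs: gen0=1 vs gen1=0 -> NOT a still life.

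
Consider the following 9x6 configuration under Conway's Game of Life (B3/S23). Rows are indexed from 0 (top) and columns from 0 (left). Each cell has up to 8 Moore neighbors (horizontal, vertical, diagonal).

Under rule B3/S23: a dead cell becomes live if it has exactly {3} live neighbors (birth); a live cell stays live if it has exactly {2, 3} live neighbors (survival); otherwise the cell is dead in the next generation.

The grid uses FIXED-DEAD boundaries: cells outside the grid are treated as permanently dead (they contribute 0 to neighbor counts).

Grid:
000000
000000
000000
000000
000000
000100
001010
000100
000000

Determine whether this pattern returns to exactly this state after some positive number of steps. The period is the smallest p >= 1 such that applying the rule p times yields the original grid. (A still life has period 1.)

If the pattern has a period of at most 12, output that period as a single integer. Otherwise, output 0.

Answer: 1

Derivation:
Simulating and comparing each generation to the original:
Gen 0 (original, given above): 4 live cells
Gen 1: 4 live cells, MATCHES original -> period = 1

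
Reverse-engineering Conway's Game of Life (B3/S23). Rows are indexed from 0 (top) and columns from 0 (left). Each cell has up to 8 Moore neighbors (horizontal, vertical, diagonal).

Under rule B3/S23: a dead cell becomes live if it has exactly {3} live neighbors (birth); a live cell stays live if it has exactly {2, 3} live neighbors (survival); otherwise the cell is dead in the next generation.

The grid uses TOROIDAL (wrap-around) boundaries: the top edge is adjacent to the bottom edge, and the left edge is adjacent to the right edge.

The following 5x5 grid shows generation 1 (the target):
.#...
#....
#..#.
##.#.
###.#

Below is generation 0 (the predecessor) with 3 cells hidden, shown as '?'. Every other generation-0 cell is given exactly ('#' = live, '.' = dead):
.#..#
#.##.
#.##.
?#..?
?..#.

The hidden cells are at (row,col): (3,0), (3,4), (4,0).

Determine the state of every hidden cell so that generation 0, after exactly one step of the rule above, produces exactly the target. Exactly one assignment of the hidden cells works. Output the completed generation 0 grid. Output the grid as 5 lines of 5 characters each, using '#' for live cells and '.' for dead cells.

Answer: .#..#
#.##.
#.##.
.#...
#..#.

Derivation:
Hidden generation-0 cells (in order): (3,0), (3,4), (4,0).
A hidden cell only influences target cells in its own 3x3 neighborhood. Try each of the 2^3 = 8 assignments, step the completed generation 0 forward once under B3/S23, and compare with the target:
  (3,0)=. (3,4)=. (4,0)=. -> step gives (0,0)='#' but target has '.' -> reject
  (3,0)=. (3,4)=. (4,0)=# -> step reproduces the target at every cell -> ACCEPT
  (3,0)=. (3,4)=# (4,0)=. -> step gives (0,0)='#' but target has '.' -> reject
  (3,0)=. (3,4)=# (4,0)=# -> step gives (2,3)='.' but target has '#' -> reject
  (3,0)=# (3,4)=. (4,0)=. -> step gives (0,0)='#' but target has '.' -> reject
  (3,0)=# (3,4)=. (4,0)=# -> step gives (3,1)='.' but target has '#' -> reject
  (3,0)=# (3,4)=# (4,0)=. -> step gives (0,0)='#' but target has '.' -> reject
  (3,0)=# (3,4)=# (4,0)=# -> step gives (2,0)='.' but target has '#' -> reject
Unique solution: (3,0)=dead, (3,4)=dead, (4,0)=live.
Check: live-neighbor counts of every cell in the completed generation 0:
43444
35445
25434
33434
33313
Applying B3/S23 to generation 0 with these counts gives:
.#...
#....
#..#.
##.#.
###.#
which matches the target exactly.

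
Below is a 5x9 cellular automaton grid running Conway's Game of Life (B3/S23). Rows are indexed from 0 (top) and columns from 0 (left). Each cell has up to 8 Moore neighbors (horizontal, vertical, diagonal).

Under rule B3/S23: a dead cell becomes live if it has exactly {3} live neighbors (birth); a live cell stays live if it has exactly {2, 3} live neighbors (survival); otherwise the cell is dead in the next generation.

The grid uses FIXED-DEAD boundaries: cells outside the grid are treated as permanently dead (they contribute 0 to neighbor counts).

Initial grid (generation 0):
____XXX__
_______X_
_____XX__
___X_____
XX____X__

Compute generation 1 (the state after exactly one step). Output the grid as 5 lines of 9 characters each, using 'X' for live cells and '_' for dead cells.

Simulating step by step:
Generation 0 (given above): 10 live cells
Generation 1: 7 live cells
(generation 1 grid is the final answer)

Answer: _____XX__
____X__X_
______X__
_____XX__
_________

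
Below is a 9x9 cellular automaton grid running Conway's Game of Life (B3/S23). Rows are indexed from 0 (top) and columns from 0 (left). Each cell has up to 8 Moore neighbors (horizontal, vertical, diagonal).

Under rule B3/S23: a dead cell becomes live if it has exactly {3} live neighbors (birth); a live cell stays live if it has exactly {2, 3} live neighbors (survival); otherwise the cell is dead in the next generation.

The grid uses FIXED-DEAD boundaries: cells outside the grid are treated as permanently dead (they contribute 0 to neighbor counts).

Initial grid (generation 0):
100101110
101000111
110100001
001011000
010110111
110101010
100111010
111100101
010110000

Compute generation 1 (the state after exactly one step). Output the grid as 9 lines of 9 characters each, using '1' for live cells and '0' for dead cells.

Simulating step by step:
Generation 0 (given above): 42 live cells
Generation 1: 35 live cells
(generation 1 grid is the final answer)

Answer: 010001001
101111001
100111101
100001101
110000011
110000000
000001011
100000110
110110000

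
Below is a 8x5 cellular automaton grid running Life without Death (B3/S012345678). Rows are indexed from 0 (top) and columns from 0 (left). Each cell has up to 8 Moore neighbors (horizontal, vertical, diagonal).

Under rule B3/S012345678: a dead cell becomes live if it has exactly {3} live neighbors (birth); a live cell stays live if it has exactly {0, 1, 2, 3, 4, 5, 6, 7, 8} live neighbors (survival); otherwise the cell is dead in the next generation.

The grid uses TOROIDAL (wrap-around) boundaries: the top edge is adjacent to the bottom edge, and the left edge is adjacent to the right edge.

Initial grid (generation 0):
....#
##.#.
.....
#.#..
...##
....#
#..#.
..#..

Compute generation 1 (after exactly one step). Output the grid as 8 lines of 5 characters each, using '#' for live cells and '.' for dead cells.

Simulating step by step:
Generation 0 (given above): 12 live cells
Generation 1: 27 live cells
(generation 1 grid is the final answer)

Answer: #####
##.##
#.#.#
#.###
#..##
#...#
#..##
..###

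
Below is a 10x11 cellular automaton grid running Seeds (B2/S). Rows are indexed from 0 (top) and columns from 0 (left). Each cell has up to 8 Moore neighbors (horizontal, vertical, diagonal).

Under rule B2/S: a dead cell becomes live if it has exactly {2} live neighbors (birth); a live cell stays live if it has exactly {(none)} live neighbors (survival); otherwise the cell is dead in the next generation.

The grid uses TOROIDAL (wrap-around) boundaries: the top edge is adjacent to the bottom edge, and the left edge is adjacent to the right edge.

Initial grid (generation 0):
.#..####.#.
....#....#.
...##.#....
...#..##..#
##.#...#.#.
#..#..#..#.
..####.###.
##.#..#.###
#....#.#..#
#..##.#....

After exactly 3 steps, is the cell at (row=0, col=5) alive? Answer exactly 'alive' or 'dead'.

Simulating step by step:
Generation 0 (given above): 46 live cells
Generation 1: 13 live cells
#.#........
..#.......#
..#.....###
.#.......#.
.....#.....
...........
...........
...........
...........
..#......#.
Generation 2: 7 live cells
.........#.
........#..
...#.......
#.#........
...........
...........
...........
...........
...........
...#......#
Generation 3: 9 live cells
........#.#
.........#.
.##........
.#.#.......
.#.........
...........
...........
...........
...........
.........#.

Cell (0,5) at generation 3: 0 -> dead

Answer: dead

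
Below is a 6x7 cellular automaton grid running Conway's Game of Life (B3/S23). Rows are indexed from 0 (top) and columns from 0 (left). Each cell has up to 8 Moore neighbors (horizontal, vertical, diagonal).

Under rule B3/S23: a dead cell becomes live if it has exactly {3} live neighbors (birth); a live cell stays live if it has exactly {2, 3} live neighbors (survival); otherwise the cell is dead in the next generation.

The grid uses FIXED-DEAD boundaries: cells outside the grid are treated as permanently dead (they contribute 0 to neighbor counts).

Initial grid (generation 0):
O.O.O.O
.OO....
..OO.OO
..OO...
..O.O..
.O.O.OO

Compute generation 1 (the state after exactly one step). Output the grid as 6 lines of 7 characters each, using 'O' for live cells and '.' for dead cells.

Simulating step by step:
Generation 0 (given above): 18 live cells
Generation 1: 14 live cells
(generation 1 grid is the final answer)

Answer: ..OO...
....O.O
....O..
.O...O.
.O..OO.
..OOOO.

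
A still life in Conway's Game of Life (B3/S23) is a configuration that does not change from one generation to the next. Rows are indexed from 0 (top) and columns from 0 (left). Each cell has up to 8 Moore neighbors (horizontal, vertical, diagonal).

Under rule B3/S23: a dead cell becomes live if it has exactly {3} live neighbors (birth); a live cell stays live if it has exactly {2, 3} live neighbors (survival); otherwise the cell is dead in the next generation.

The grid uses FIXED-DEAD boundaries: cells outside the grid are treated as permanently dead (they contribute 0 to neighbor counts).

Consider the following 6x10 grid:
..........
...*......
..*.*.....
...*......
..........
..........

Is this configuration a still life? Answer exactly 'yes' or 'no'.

Answer: yes

Derivation:
Compute generation 1 and compare to generation 0 (given above):
Generation 1:
..........
...*......
..*.*.....
...*......
..........
..........
The grids are IDENTICAL -> still life.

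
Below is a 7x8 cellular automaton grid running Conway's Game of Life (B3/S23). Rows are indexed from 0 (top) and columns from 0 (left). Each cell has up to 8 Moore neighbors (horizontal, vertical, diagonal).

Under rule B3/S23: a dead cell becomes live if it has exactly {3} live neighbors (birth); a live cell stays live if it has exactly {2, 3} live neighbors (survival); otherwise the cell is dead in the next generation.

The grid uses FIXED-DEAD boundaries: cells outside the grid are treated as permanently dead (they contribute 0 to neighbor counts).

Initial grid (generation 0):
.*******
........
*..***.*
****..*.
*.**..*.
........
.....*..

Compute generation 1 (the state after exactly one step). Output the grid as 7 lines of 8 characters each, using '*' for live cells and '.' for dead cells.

Answer: ..*****.
.*.....*
*..****.
*.....**
*..*....
........
........

Derivation:
Simulating step by step:
Generation 0 (given above): 22 live cells
Generation 1: 17 live cells
(generation 1 grid is the final answer)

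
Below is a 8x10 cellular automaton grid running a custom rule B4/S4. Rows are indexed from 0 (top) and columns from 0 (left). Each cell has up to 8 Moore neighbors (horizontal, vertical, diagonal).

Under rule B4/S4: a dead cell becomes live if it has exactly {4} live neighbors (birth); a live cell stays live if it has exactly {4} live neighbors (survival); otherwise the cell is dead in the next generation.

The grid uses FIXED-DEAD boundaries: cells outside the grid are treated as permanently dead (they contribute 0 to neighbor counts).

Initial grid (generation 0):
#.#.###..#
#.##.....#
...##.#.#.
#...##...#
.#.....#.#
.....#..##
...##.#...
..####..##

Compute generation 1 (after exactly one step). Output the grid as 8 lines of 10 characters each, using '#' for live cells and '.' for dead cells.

Answer: .#.#......
.#........
...###....
........#.
..........
..........
...#....##
...##.....

Derivation:
Simulating step by step:
Generation 0 (given above): 33 live cells
Generation 1: 12 live cells
(generation 1 grid is the final answer)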